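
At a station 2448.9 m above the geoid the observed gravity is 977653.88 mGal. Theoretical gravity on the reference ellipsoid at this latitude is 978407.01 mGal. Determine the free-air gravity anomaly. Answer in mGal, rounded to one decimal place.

2.6

Free-air correction = 0.3086 × 2448.9 = 755.73 mGal
Free-air anomaly = 977653.88 − 978407.01 + (755.73) = 2.60 mGal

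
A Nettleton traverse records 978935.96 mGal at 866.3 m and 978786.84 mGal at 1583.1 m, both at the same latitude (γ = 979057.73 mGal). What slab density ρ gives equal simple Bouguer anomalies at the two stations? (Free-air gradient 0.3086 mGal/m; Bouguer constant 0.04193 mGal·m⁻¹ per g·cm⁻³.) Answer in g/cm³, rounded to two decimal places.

Δg_obs = 978786.84 − 978935.96 = -149.12 mGal over Δh = 1583.1 − 866.3 = 716.8 m
Equal Bouguer anomalies ⇒ Δg_obs + (0.3086 − 0.04193ρ)·Δh = 0
0.3086 − 0.04193ρ = −Δg_obs/Δh = 0.20804
ρ = (0.3086 − 0.20804) / 0.04193 = 2.40 g/cm³

2.40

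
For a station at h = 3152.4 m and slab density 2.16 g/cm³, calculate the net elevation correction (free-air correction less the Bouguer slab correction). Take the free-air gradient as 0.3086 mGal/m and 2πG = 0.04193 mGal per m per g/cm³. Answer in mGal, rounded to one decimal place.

Combined gradient = 0.3086 − 0.04193 × 2.16 = 0.2180312 mGal/m
Combined elevation correction = 0.2180312 × 3152.4 = 687.3 mGal

687.3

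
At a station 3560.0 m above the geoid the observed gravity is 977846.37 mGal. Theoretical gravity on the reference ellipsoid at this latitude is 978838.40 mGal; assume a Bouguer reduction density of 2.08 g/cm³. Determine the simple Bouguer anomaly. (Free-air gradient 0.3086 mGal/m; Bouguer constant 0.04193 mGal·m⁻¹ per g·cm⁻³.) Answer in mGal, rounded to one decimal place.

Free-air correction = 0.3086 × 3560.0 = 1098.62 mGal
Free-air anomaly = 977846.37 − 978838.40 + (1098.62) = 106.59 mGal
Bouguer slab correction = 0.04193 × 2.08 × 3560.0 = 310.48 mGal
Simple Bouguer anomaly = 106.59 − (310.48) = -203.89 mGal

-203.9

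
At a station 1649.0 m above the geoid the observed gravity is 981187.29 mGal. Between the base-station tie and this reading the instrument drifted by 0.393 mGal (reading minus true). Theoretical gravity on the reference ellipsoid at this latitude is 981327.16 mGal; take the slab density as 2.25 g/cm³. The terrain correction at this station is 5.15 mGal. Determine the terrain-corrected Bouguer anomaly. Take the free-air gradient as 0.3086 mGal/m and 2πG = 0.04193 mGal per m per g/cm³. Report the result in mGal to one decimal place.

218.2

Drift-corrected reading = 981187.29 − (0.393) = 981186.897 mGal
Free-air correction = 0.3086 × 1649.0 = 508.88 mGal
Free-air anomaly = 981186.897 − 981327.16 + (508.88) = 368.617 mGal
Bouguer slab correction = 0.04193 × 2.25 × 1649.0 = 155.57 mGal
Simple Bouguer anomaly = 368.617 − (155.57) = 213.047 mGal
Complete Bouguer anomaly = 213.047 + 5.15 = 218.197 mGal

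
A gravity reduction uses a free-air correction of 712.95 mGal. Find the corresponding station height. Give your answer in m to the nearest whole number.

2310

h = 712.95 / 0.3086 = 2310.27 m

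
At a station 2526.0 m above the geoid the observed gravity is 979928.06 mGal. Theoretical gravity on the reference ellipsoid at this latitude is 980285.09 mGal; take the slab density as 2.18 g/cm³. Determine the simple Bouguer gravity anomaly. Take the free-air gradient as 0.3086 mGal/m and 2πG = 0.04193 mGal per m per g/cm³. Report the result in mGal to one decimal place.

Free-air correction = 0.3086 × 2526.0 = 779.52 mGal
Free-air anomaly = 979928.06 − 980285.09 + (779.52) = 422.49 mGal
Bouguer slab correction = 0.04193 × 2.18 × 2526.0 = 230.90 mGal
Simple Bouguer anomaly = 422.49 − (230.90) = 191.59 mGal

191.6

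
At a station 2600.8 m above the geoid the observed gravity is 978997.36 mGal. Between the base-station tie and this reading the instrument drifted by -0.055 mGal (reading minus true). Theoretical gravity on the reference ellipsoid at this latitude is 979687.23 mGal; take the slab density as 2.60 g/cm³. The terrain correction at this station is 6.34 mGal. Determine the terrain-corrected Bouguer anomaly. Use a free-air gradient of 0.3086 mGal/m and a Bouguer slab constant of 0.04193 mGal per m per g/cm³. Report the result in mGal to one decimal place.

Drift-corrected reading = 978997.36 − (-0.055) = 978997.415 mGal
Free-air correction = 0.3086 × 2600.8 = 802.61 mGal
Free-air anomaly = 978997.415 − 979687.23 + (802.61) = 112.795 mGal
Bouguer slab correction = 0.04193 × 2.60 × 2600.8 = 283.53 mGal
Simple Bouguer anomaly = 112.795 − (283.53) = -170.735 mGal
Complete Bouguer anomaly = -170.735 + 6.34 = -164.395 mGal

-164.4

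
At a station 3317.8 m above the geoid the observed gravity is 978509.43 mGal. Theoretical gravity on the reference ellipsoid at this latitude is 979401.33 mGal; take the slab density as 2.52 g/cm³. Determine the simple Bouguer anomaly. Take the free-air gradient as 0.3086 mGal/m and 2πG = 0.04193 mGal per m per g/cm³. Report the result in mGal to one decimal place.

Free-air correction = 0.3086 × 3317.8 = 1023.87 mGal
Free-air anomaly = 978509.43 − 979401.33 + (1023.87) = 131.97 mGal
Bouguer slab correction = 0.04193 × 2.52 × 3317.8 = 350.57 mGal
Simple Bouguer anomaly = 131.97 − (350.57) = -218.60 mGal

-218.6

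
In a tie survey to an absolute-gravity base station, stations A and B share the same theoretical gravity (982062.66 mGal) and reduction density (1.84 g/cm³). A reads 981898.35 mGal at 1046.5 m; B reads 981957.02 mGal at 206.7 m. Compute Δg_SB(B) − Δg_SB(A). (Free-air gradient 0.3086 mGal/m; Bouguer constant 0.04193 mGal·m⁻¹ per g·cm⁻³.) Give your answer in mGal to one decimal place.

Δg_SB(A) = 981898.35 − 982062.66 + 0.3086×1046.5 − 0.04193×1.84×1046.5 = 77.90 mGal
Δg_SB(B) = 981957.02 − 982062.66 + 0.3086×206.7 − 0.04193×1.84×206.7 = -57.80 mGal
Difference = -57.80 − (77.90) = -135.70 mGal

-135.7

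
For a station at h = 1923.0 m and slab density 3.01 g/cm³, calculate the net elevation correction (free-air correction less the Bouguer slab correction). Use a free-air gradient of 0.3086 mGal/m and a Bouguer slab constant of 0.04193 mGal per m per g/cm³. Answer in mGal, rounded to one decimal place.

Combined gradient = 0.3086 − 0.04193 × 3.01 = 0.1823907 mGal/m
Combined elevation correction = 0.1823907 × 1923.0 = 350.7 mGal

350.7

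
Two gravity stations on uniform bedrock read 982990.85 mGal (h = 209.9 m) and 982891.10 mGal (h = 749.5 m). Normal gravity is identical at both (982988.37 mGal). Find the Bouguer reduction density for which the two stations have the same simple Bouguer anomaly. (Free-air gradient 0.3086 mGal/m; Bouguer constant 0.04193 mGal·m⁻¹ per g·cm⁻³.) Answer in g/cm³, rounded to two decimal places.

2.95

Δg_obs = 982891.10 − 982990.85 = -99.75 mGal over Δh = 749.5 − 209.9 = 539.6 m
Equal Bouguer anomalies ⇒ Δg_obs + (0.3086 − 0.04193ρ)·Δh = 0
0.3086 − 0.04193ρ = −Δg_obs/Δh = 0.18486
ρ = (0.3086 − 0.18486) / 0.04193 = 2.95 g/cm³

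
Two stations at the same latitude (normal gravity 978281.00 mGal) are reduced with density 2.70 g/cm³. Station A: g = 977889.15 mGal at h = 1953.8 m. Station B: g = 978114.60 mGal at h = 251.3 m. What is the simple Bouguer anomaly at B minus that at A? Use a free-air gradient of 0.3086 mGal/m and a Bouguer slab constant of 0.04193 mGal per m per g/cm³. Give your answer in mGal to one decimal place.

-107.2

Δg_SB(A) = 977889.15 − 978281.00 + 0.3086×1953.8 − 0.04193×2.70×1953.8 = -10.10 mGal
Δg_SB(B) = 978114.60 − 978281.00 + 0.3086×251.3 − 0.04193×2.70×251.3 = -117.30 mGal
Difference = -117.30 − (-10.10) = -107.20 mGal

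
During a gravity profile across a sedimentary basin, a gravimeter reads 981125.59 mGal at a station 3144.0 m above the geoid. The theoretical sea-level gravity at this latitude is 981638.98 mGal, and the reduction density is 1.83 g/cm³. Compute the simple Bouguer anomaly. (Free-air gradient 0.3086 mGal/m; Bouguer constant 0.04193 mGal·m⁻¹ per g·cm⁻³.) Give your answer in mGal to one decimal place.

Free-air correction = 0.3086 × 3144.0 = 970.24 mGal
Free-air anomaly = 981125.59 − 981638.98 + (970.24) = 456.85 mGal
Bouguer slab correction = 0.04193 × 1.83 × 3144.0 = 241.25 mGal
Simple Bouguer anomaly = 456.85 − (241.25) = 215.60 mGal

215.6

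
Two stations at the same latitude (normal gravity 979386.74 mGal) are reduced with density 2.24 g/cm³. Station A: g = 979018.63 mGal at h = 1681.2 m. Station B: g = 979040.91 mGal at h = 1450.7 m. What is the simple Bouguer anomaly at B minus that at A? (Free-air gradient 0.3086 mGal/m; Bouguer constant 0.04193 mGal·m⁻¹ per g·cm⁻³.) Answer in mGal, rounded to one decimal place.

Δg_SB(A) = 979018.63 − 979386.74 + 0.3086×1681.2 − 0.04193×2.24×1681.2 = -7.20 mGal
Δg_SB(B) = 979040.91 − 979386.74 + 0.3086×1450.7 − 0.04193×2.24×1450.7 = -34.40 mGal
Difference = -34.40 − (-7.20) = -27.20 mGal

-27.2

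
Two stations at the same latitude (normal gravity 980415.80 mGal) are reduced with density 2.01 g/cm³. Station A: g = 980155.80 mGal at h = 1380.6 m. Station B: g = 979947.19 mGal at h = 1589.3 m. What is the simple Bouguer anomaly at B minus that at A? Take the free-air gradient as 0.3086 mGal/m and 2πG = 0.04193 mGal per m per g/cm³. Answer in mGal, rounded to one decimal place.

-161.8

Δg_SB(A) = 980155.80 − 980415.80 + 0.3086×1380.6 − 0.04193×2.01×1380.6 = 49.70 mGal
Δg_SB(B) = 979947.19 − 980415.80 + 0.3086×1589.3 − 0.04193×2.01×1589.3 = -112.10 mGal
Difference = -112.10 − (49.70) = -161.80 mGal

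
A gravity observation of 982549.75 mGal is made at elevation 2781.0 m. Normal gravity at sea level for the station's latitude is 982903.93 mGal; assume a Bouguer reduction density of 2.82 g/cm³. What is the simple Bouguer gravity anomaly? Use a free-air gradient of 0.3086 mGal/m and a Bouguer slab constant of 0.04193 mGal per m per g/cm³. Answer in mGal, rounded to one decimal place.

Free-air correction = 0.3086 × 2781.0 = 858.22 mGal
Free-air anomaly = 982549.75 − 982903.93 + (858.22) = 504.04 mGal
Bouguer slab correction = 0.04193 × 2.82 × 2781.0 = 328.83 mGal
Simple Bouguer anomaly = 504.04 − (328.83) = 175.21 mGal

175.2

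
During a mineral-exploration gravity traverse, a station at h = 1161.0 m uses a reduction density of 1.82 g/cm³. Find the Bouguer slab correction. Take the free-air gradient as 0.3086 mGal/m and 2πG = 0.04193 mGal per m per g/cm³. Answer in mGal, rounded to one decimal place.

88.6

Bouguer slab correction = 0.04193 × 1.82 × 1161.0 = 88.6 mGal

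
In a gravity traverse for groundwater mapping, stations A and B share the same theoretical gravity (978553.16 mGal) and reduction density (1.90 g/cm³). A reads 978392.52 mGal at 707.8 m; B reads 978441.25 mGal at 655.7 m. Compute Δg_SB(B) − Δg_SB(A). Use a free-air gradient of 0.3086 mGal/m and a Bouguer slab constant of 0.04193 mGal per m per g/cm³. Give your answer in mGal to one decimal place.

36.8

Δg_SB(A) = 978392.52 − 978553.16 + 0.3086×707.8 − 0.04193×1.90×707.8 = 1.40 mGal
Δg_SB(B) = 978441.25 − 978553.16 + 0.3086×655.7 − 0.04193×1.90×655.7 = 38.20 mGal
Difference = 38.20 − (1.40) = 36.80 mGal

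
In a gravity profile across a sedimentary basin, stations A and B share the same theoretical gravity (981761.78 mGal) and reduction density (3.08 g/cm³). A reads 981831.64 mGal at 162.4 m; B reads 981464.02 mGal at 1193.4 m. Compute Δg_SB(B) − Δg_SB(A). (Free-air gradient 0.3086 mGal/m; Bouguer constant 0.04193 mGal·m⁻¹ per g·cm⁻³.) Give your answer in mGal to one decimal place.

-182.6

Δg_SB(A) = 981831.64 − 981761.78 + 0.3086×162.4 − 0.04193×3.08×162.4 = 99.00 mGal
Δg_SB(B) = 981464.02 − 981761.78 + 0.3086×1193.4 − 0.04193×3.08×1193.4 = -83.60 mGal
Difference = -83.60 − (99.00) = -182.60 mGal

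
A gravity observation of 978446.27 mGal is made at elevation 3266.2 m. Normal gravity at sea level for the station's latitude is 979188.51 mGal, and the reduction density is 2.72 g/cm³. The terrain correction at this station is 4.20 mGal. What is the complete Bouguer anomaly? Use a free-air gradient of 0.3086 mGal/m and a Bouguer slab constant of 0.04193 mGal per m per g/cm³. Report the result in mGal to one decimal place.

-102.6

Free-air correction = 0.3086 × 3266.2 = 1007.95 mGal
Free-air anomaly = 978446.27 − 979188.51 + (1007.95) = 265.71 mGal
Bouguer slab correction = 0.04193 × 2.72 × 3266.2 = 372.51 mGal
Simple Bouguer anomaly = 265.71 − (372.51) = -106.80 mGal
Complete Bouguer anomaly = -106.80 + 4.20 = -102.60 mGal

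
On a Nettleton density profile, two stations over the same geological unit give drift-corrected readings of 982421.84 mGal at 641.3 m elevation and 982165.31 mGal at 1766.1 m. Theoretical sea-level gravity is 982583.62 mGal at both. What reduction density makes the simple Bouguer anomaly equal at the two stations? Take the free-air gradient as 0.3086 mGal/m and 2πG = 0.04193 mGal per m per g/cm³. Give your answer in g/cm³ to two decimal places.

1.92

Δg_obs = 982165.31 − 982421.84 = -256.53 mGal over Δh = 1766.1 − 641.3 = 1124.8 m
Equal Bouguer anomalies ⇒ Δg_obs + (0.3086 − 0.04193ρ)·Δh = 0
0.3086 − 0.04193ρ = −Δg_obs/Δh = 0.22807
ρ = (0.3086 − 0.22807) / 0.04193 = 1.92 g/cm³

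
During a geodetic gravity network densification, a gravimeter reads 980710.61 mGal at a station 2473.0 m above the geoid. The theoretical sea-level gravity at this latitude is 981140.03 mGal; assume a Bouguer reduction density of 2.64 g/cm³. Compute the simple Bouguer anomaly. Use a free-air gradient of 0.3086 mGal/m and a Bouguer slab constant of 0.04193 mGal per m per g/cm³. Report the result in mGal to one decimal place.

60.0

Free-air correction = 0.3086 × 2473.0 = 763.17 mGal
Free-air anomaly = 980710.61 − 981140.03 + (763.17) = 333.75 mGal
Bouguer slab correction = 0.04193 × 2.64 × 2473.0 = 273.75 mGal
Simple Bouguer anomaly = 333.75 − (273.75) = 60.00 mGal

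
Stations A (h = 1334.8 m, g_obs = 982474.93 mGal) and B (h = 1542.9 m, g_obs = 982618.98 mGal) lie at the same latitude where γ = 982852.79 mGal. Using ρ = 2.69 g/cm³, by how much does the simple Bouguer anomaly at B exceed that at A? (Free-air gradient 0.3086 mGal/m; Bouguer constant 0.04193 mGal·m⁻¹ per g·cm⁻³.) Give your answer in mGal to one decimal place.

184.8

Δg_SB(A) = 982474.93 − 982852.79 + 0.3086×1334.8 − 0.04193×2.69×1334.8 = -116.50 mGal
Δg_SB(B) = 982618.98 − 982852.79 + 0.3086×1542.9 − 0.04193×2.69×1542.9 = 68.30 mGal
Difference = 68.30 − (-116.50) = 184.80 mGal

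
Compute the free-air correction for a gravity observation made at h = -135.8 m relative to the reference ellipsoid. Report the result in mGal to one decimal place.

Free-air correction = 0.3086 × -135.8 = -41.9 mGal

-41.9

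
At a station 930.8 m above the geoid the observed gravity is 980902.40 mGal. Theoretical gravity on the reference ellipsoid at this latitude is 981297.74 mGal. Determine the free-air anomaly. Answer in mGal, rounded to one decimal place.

-108.1

Free-air correction = 0.3086 × 930.8 = 287.24 mGal
Free-air anomaly = 980902.40 − 981297.74 + (287.24) = -108.10 mGal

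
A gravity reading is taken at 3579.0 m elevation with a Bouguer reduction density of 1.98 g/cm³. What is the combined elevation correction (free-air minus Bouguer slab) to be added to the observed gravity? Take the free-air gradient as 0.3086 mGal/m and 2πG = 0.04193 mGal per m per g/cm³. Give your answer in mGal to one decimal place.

Combined gradient = 0.3086 − 0.04193 × 1.98 = 0.2255786 mGal/m
Combined elevation correction = 0.2255786 × 3579.0 = 807.3 mGal

807.3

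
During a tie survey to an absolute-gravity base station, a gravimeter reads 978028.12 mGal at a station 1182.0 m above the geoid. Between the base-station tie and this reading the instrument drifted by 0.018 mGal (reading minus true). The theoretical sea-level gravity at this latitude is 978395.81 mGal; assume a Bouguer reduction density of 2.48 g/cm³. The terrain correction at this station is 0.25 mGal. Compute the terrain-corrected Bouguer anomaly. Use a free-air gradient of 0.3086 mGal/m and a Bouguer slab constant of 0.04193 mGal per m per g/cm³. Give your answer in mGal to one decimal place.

Drift-corrected reading = 978028.12 − (0.018) = 978028.102 mGal
Free-air correction = 0.3086 × 1182.0 = 364.77 mGal
Free-air anomaly = 978028.102 − 978395.81 + (364.77) = -2.938 mGal
Bouguer slab correction = 0.04193 × 2.48 × 1182.0 = 122.91 mGal
Simple Bouguer anomaly = -2.938 − (122.91) = -125.848 mGal
Complete Bouguer anomaly = -125.848 + 0.25 = -125.598 mGal

-125.6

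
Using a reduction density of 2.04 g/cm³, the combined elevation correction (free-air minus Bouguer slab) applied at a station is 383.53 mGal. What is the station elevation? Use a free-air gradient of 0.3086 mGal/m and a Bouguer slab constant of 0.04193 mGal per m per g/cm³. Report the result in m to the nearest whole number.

1719

Combined gradient = 0.3086 − 0.04193 × 2.04 = 0.2230628 mGal/m
h = 383.53 / 0.2230628 = 1719.38 m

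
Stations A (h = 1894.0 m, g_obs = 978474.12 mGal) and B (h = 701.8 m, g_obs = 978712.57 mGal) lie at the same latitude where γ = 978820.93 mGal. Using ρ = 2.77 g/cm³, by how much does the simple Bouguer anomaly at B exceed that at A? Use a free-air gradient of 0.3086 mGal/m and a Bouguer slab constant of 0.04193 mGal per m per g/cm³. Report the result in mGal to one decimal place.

9.0

Δg_SB(A) = 978474.12 − 978820.93 + 0.3086×1894.0 − 0.04193×2.77×1894.0 = 17.70 mGal
Δg_SB(B) = 978712.57 − 978820.93 + 0.3086×701.8 − 0.04193×2.77×701.8 = 26.70 mGal
Difference = 26.70 − (17.70) = 9.00 mGal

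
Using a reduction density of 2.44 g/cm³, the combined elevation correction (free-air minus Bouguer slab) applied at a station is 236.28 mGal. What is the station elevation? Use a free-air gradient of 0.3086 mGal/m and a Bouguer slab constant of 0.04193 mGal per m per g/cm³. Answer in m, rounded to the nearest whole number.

1145

Combined gradient = 0.3086 − 0.04193 × 2.44 = 0.2062908 mGal/m
h = 236.28 / 0.2062908 = 1145.37 m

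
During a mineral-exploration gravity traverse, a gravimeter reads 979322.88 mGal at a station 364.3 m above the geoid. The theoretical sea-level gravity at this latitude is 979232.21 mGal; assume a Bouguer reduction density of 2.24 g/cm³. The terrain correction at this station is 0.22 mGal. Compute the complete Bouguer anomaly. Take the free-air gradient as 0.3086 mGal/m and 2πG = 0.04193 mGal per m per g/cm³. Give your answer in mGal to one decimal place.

Free-air correction = 0.3086 × 364.3 = 112.42 mGal
Free-air anomaly = 979322.88 − 979232.21 + (112.42) = 203.09 mGal
Bouguer slab correction = 0.04193 × 2.24 × 364.3 = 34.22 mGal
Simple Bouguer anomaly = 203.09 − (34.22) = 168.87 mGal
Complete Bouguer anomaly = 168.87 + 0.22 = 169.09 mGal

169.1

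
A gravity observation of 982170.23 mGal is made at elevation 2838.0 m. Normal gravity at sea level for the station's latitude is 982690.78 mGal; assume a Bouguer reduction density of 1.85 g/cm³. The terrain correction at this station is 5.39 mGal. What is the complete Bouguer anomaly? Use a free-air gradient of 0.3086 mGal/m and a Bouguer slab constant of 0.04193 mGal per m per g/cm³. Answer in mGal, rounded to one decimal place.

140.5

Free-air correction = 0.3086 × 2838.0 = 875.81 mGal
Free-air anomaly = 982170.23 − 982690.78 + (875.81) = 355.26 mGal
Bouguer slab correction = 0.04193 × 1.85 × 2838.0 = 220.15 mGal
Simple Bouguer anomaly = 355.26 − (220.15) = 135.11 mGal
Complete Bouguer anomaly = 135.11 + 5.39 = 140.50 mGal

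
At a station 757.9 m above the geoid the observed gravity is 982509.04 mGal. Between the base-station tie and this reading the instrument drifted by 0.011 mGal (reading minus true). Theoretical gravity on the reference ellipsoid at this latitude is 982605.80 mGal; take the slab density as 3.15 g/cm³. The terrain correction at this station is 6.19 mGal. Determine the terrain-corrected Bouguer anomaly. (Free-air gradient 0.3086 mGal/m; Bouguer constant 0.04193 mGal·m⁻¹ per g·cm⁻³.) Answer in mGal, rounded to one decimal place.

43.2

Drift-corrected reading = 982509.04 − (0.011) = 982509.029 mGal
Free-air correction = 0.3086 × 757.9 = 233.89 mGal
Free-air anomaly = 982509.029 − 982605.80 + (233.89) = 137.119 mGal
Bouguer slab correction = 0.04193 × 3.15 × 757.9 = 100.10 mGal
Simple Bouguer anomaly = 137.119 − (100.10) = 37.019 mGal
Complete Bouguer anomaly = 37.019 + 6.19 = 43.209 mGal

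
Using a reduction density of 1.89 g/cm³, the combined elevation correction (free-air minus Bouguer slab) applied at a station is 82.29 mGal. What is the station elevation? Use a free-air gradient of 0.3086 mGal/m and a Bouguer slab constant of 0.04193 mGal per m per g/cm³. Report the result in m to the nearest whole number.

Combined gradient = 0.3086 − 0.04193 × 1.89 = 0.2293523 mGal/m
h = 82.29 / 0.2293523 = 358.79 m

359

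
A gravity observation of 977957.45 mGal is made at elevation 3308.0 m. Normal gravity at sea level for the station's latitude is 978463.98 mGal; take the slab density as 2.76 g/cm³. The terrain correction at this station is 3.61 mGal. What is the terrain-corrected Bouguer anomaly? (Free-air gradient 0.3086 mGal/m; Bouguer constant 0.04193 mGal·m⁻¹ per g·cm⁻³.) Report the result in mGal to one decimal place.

135.1

Free-air correction = 0.3086 × 3308.0 = 1020.85 mGal
Free-air anomaly = 977957.45 − 978463.98 + (1020.85) = 514.32 mGal
Bouguer slab correction = 0.04193 × 2.76 × 3308.0 = 382.82 mGal
Simple Bouguer anomaly = 514.32 − (382.82) = 131.50 mGal
Complete Bouguer anomaly = 131.50 + 3.61 = 135.11 mGal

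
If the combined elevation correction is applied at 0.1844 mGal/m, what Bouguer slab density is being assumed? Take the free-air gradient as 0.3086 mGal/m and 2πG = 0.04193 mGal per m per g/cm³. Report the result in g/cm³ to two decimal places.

0.1844 = 0.3086 − 0.04193 × ρ
ρ = (0.3086 − 0.1844) / 0.04193 = 2.96 g/cm³

2.96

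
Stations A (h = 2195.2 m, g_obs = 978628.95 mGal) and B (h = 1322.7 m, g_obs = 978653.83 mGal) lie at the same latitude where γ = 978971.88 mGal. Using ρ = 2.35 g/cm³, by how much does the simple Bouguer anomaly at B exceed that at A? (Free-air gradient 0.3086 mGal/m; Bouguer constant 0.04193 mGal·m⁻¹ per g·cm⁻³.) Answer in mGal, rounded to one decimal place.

Δg_SB(A) = 978628.95 − 978971.88 + 0.3086×2195.2 − 0.04193×2.35×2195.2 = 118.20 mGal
Δg_SB(B) = 978653.83 − 978971.88 + 0.3086×1322.7 − 0.04193×2.35×1322.7 = -40.20 mGal
Difference = -40.20 − (118.20) = -158.40 mGal

-158.4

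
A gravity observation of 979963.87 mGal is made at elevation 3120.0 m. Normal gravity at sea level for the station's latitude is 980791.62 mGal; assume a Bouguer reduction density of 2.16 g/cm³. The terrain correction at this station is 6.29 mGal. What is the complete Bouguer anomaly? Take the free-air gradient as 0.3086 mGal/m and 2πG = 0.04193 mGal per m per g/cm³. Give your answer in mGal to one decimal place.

-141.2

Free-air correction = 0.3086 × 3120.0 = 962.83 mGal
Free-air anomaly = 979963.87 − 980791.62 + (962.83) = 135.08 mGal
Bouguer slab correction = 0.04193 × 2.16 × 3120.0 = 282.57 mGal
Simple Bouguer anomaly = 135.08 − (282.57) = -147.49 mGal
Complete Bouguer anomaly = -147.49 + 6.29 = -141.20 mGal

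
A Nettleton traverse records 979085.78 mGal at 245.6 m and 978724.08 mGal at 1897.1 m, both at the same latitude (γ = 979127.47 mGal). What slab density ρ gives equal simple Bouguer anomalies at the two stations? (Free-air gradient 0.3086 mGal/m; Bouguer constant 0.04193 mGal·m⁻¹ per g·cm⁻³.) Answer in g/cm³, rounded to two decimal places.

2.14

Δg_obs = 978724.08 − 979085.78 = -361.70 mGal over Δh = 1897.1 − 245.6 = 1651.5 m
Equal Bouguer anomalies ⇒ Δg_obs + (0.3086 − 0.04193ρ)·Δh = 0
0.3086 − 0.04193ρ = −Δg_obs/Δh = 0.21901
ρ = (0.3086 − 0.21901) / 0.04193 = 2.14 g/cm³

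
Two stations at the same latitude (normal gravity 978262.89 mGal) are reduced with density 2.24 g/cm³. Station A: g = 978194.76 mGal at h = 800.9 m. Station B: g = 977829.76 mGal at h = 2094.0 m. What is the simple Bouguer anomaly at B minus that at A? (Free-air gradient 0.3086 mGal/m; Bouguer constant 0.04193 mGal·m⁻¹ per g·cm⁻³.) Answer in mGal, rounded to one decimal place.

Δg_SB(A) = 978194.76 − 978262.89 + 0.3086×800.9 − 0.04193×2.24×800.9 = 103.80 mGal
Δg_SB(B) = 977829.76 − 978262.89 + 0.3086×2094.0 − 0.04193×2.24×2094.0 = 16.40 mGal
Difference = 16.40 − (103.80) = -87.40 mGal

-87.4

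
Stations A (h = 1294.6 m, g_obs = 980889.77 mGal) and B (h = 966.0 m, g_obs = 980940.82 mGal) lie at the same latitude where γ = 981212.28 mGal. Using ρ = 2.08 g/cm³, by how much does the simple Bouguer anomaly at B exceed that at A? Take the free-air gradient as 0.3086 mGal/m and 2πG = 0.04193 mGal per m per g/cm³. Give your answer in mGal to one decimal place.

-21.7

Δg_SB(A) = 980889.77 − 981212.28 + 0.3086×1294.6 − 0.04193×2.08×1294.6 = -35.90 mGal
Δg_SB(B) = 980940.82 − 981212.28 + 0.3086×966.0 − 0.04193×2.08×966.0 = -57.60 mGal
Difference = -57.60 − (-35.90) = -21.70 mGal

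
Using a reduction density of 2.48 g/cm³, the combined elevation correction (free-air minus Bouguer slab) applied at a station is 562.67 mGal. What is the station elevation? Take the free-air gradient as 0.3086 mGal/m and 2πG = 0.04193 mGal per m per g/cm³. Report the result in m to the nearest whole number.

2750

Combined gradient = 0.3086 − 0.04193 × 2.48 = 0.2046136 mGal/m
h = 562.67 / 0.2046136 = 2749.91 m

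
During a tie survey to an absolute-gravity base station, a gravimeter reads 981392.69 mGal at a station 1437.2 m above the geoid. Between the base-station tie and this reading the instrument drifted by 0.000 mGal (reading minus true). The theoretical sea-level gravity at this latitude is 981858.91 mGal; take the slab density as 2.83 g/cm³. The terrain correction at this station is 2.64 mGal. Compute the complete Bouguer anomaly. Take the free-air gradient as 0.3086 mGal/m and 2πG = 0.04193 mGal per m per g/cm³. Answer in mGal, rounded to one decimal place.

Drift-corrected reading = 981392.69 − (0.000) = 981392.690 mGal
Free-air correction = 0.3086 × 1437.2 = 443.52 mGal
Free-air anomaly = 981392.690 − 981858.91 + (443.52) = -22.700 mGal
Bouguer slab correction = 0.04193 × 2.83 × 1437.2 = 170.54 mGal
Simple Bouguer anomaly = -22.700 − (170.54) = -193.240 mGal
Complete Bouguer anomaly = -193.240 + 2.64 = -190.600 mGal

-190.6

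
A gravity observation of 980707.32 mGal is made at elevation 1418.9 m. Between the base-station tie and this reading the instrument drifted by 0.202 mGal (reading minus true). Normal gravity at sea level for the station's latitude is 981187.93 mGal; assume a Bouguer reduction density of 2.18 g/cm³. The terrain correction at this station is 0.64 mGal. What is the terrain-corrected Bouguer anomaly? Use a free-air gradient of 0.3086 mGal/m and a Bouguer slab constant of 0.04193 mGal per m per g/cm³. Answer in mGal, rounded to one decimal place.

-172.0

Drift-corrected reading = 980707.32 − (0.202) = 980707.118 mGal
Free-air correction = 0.3086 × 1418.9 = 437.87 mGal
Free-air anomaly = 980707.118 − 981187.93 + (437.87) = -42.942 mGal
Bouguer slab correction = 0.04193 × 2.18 × 1418.9 = 129.70 mGal
Simple Bouguer anomaly = -42.942 − (129.70) = -172.642 mGal
Complete Bouguer anomaly = -172.642 + 0.64 = -172.002 mGal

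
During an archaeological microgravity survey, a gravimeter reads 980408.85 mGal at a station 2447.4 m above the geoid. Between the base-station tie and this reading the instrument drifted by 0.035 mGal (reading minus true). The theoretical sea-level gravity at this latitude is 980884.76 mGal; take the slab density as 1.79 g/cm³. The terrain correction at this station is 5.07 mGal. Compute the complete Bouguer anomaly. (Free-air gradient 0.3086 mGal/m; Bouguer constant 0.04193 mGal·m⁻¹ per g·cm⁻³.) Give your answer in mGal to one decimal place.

100.7

Drift-corrected reading = 980408.85 − (0.035) = 980408.815 mGal
Free-air correction = 0.3086 × 2447.4 = 755.27 mGal
Free-air anomaly = 980408.815 − 980884.76 + (755.27) = 279.325 mGal
Bouguer slab correction = 0.04193 × 1.79 × 2447.4 = 183.69 mGal
Simple Bouguer anomaly = 279.325 − (183.69) = 95.635 mGal
Complete Bouguer anomaly = 95.635 + 5.07 = 100.705 mGal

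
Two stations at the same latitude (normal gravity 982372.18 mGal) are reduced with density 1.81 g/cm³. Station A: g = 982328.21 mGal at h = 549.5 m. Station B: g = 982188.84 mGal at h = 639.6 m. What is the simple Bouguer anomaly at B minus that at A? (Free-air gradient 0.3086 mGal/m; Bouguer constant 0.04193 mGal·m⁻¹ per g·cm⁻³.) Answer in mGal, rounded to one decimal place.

-118.4

Δg_SB(A) = 982328.21 − 982372.18 + 0.3086×549.5 − 0.04193×1.81×549.5 = 83.90 mGal
Δg_SB(B) = 982188.84 − 982372.18 + 0.3086×639.6 − 0.04193×1.81×639.6 = -34.50 mGal
Difference = -34.50 − (83.90) = -118.40 mGal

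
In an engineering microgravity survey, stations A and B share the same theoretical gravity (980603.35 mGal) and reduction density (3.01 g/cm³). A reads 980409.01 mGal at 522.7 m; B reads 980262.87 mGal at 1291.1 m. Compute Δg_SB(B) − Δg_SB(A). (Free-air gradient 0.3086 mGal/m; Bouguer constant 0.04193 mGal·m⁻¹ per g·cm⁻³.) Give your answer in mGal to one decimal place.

Δg_SB(A) = 980409.01 − 980603.35 + 0.3086×522.7 − 0.04193×3.01×522.7 = -99.00 mGal
Δg_SB(B) = 980262.87 − 980603.35 + 0.3086×1291.1 − 0.04193×3.01×1291.1 = -105.00 mGal
Difference = -105.00 − (-99.00) = -6.00 mGal

-6.0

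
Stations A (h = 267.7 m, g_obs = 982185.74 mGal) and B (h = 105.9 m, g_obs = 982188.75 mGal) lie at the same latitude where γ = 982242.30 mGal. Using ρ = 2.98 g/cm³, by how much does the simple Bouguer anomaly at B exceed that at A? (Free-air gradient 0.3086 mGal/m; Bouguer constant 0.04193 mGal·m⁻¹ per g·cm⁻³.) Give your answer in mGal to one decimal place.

-26.7

Δg_SB(A) = 982185.74 − 982242.30 + 0.3086×267.7 − 0.04193×2.98×267.7 = -7.40 mGal
Δg_SB(B) = 982188.75 − 982242.30 + 0.3086×105.9 − 0.04193×2.98×105.9 = -34.10 mGal
Difference = -34.10 − (-7.40) = -26.70 mGal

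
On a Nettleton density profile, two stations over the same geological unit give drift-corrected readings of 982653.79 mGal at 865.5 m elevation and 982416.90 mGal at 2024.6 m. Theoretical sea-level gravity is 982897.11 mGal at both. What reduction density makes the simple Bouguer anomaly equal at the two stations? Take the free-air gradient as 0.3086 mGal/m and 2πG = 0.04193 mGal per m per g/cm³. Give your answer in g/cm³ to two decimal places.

Δg_obs = 982416.90 − 982653.79 = -236.89 mGal over Δh = 2024.6 − 865.5 = 1159.1 m
Equal Bouguer anomalies ⇒ Δg_obs + (0.3086 − 0.04193ρ)·Δh = 0
0.3086 − 0.04193ρ = −Δg_obs/Δh = 0.20437
ρ = (0.3086 − 0.20437) / 0.04193 = 2.49 g/cm³

2.49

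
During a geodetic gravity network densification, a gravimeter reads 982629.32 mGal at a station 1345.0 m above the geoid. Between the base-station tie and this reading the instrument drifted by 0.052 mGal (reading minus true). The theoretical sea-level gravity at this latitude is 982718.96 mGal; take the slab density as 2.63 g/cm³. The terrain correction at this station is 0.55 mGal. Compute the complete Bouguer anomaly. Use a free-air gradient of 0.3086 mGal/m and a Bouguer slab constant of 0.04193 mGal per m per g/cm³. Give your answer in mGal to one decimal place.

177.6

Drift-corrected reading = 982629.32 − (0.052) = 982629.268 mGal
Free-air correction = 0.3086 × 1345.0 = 415.07 mGal
Free-air anomaly = 982629.268 − 982718.96 + (415.07) = 325.378 mGal
Bouguer slab correction = 0.04193 × 2.63 × 1345.0 = 148.32 mGal
Simple Bouguer anomaly = 325.378 − (148.32) = 177.058 mGal
Complete Bouguer anomaly = 177.058 + 0.55 = 177.608 mGal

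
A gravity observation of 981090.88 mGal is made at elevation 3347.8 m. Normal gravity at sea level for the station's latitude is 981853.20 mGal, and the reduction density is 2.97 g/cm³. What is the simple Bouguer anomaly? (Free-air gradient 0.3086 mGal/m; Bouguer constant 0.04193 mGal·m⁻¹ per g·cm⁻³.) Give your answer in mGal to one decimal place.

-146.1

Free-air correction = 0.3086 × 3347.8 = 1033.13 mGal
Free-air anomaly = 981090.88 − 981853.20 + (1033.13) = 270.81 mGal
Bouguer slab correction = 0.04193 × 2.97 × 3347.8 = 416.91 mGal
Simple Bouguer anomaly = 270.81 − (416.91) = -146.10 mGal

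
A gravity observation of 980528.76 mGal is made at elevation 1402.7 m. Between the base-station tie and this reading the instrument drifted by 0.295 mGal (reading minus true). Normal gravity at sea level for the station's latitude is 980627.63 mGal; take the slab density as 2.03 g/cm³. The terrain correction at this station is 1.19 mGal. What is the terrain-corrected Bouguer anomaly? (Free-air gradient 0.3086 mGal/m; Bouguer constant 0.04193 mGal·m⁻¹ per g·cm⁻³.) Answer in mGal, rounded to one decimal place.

Drift-corrected reading = 980528.76 − (0.295) = 980528.465 mGal
Free-air correction = 0.3086 × 1402.7 = 432.87 mGal
Free-air anomaly = 980528.465 − 980627.63 + (432.87) = 333.705 mGal
Bouguer slab correction = 0.04193 × 2.03 × 1402.7 = 119.39 mGal
Simple Bouguer anomaly = 333.705 − (119.39) = 214.315 mGal
Complete Bouguer anomaly = 214.315 + 1.19 = 215.505 mGal

215.5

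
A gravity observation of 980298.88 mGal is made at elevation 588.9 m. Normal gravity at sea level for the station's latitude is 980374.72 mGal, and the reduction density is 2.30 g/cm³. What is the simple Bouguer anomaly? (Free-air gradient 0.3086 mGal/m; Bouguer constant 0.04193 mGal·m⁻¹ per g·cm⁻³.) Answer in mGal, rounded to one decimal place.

49.1

Free-air correction = 0.3086 × 588.9 = 181.73 mGal
Free-air anomaly = 980298.88 − 980374.72 + (181.73) = 105.89 mGal
Bouguer slab correction = 0.04193 × 2.30 × 588.9 = 56.79 mGal
Simple Bouguer anomaly = 105.89 − (56.79) = 49.10 mGal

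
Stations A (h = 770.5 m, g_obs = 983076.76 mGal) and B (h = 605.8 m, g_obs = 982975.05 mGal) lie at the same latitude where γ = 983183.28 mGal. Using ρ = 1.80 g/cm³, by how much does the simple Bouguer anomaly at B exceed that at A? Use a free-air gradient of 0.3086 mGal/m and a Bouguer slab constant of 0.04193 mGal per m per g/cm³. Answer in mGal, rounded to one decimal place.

-140.1

Δg_SB(A) = 983076.76 − 983183.28 + 0.3086×770.5 − 0.04193×1.80×770.5 = 73.10 mGal
Δg_SB(B) = 982975.05 − 983183.28 + 0.3086×605.8 − 0.04193×1.80×605.8 = -67.00 mGal
Difference = -67.00 − (73.10) = -140.10 mGal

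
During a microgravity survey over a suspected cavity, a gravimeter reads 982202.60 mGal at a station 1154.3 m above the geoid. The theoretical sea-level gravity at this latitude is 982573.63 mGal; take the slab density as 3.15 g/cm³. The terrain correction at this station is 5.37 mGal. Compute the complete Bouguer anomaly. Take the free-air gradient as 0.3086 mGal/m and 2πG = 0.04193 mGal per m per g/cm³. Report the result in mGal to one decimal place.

-161.9

Free-air correction = 0.3086 × 1154.3 = 356.22 mGal
Free-air anomaly = 982202.60 − 982573.63 + (356.22) = -14.81 mGal
Bouguer slab correction = 0.04193 × 3.15 × 1154.3 = 152.46 mGal
Simple Bouguer anomaly = -14.81 − (152.46) = -167.27 mGal
Complete Bouguer anomaly = -167.27 + 5.37 = -161.90 mGal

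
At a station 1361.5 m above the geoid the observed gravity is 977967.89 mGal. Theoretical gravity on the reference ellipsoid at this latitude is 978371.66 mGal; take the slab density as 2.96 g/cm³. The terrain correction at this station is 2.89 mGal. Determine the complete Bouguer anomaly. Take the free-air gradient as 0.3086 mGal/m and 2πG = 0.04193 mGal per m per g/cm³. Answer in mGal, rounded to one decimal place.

-149.7

Free-air correction = 0.3086 × 1361.5 = 420.16 mGal
Free-air anomaly = 977967.89 − 978371.66 + (420.16) = 16.39 mGal
Bouguer slab correction = 0.04193 × 2.96 × 1361.5 = 168.98 mGal
Simple Bouguer anomaly = 16.39 − (168.98) = -152.59 mGal
Complete Bouguer anomaly = -152.59 + 2.89 = -149.70 mGal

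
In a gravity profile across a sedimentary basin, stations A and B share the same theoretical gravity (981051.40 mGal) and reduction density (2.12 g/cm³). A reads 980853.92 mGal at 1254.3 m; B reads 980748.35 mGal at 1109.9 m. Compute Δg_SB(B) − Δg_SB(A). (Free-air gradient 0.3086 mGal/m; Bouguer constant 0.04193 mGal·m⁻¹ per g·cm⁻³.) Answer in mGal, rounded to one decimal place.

-137.3

Δg_SB(A) = 980853.92 − 981051.40 + 0.3086×1254.3 − 0.04193×2.12×1254.3 = 78.10 mGal
Δg_SB(B) = 980748.35 − 981051.40 + 0.3086×1109.9 − 0.04193×2.12×1109.9 = -59.20 mGal
Difference = -59.20 − (78.10) = -137.30 mGal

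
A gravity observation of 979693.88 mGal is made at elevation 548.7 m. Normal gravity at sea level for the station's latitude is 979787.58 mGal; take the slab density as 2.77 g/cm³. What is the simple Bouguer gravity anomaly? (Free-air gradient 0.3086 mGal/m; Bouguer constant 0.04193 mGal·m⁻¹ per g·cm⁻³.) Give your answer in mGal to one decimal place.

Free-air correction = 0.3086 × 548.7 = 169.33 mGal
Free-air anomaly = 979693.88 − 979787.58 + (169.33) = 75.63 mGal
Bouguer slab correction = 0.04193 × 2.77 × 548.7 = 63.73 mGal
Simple Bouguer anomaly = 75.63 − (63.73) = 11.90 mGal

11.9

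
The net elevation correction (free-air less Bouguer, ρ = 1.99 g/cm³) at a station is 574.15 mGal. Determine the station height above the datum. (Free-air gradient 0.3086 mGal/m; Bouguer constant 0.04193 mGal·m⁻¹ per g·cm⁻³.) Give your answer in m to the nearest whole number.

Combined gradient = 0.3086 − 0.04193 × 1.99 = 0.2251593 mGal/m
h = 574.15 / 0.2251593 = 2549.97 m

2550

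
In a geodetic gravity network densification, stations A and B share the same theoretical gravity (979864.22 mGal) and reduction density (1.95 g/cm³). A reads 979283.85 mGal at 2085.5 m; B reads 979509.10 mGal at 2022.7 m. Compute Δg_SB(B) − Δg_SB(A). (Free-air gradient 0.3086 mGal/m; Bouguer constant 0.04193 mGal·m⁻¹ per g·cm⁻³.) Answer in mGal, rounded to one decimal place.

211.0

Δg_SB(A) = 979283.85 − 979864.22 + 0.3086×2085.5 − 0.04193×1.95×2085.5 = -107.30 mGal
Δg_SB(B) = 979509.10 − 979864.22 + 0.3086×2022.7 − 0.04193×1.95×2022.7 = 103.70 mGal
Difference = 103.70 − (-107.30) = 211.00 mGal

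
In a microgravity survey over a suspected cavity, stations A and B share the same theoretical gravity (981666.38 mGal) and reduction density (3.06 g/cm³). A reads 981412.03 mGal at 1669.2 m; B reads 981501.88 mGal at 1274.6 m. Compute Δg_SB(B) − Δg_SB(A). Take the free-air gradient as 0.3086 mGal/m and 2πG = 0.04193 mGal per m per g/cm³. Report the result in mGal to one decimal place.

Δg_SB(A) = 981412.03 − 981666.38 + 0.3086×1669.2 − 0.04193×3.06×1669.2 = 46.60 mGal
Δg_SB(B) = 981501.88 − 981666.38 + 0.3086×1274.6 − 0.04193×3.06×1274.6 = 65.30 mGal
Difference = 65.30 − (46.60) = 18.70 mGal

18.7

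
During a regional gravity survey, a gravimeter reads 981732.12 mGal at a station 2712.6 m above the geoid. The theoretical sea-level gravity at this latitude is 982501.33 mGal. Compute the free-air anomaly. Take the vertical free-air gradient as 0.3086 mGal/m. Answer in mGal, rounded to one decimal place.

Free-air correction = 0.3086 × 2712.6 = 837.11 mGal
Free-air anomaly = 981732.12 − 982501.33 + (837.11) = 67.90 mGal

67.9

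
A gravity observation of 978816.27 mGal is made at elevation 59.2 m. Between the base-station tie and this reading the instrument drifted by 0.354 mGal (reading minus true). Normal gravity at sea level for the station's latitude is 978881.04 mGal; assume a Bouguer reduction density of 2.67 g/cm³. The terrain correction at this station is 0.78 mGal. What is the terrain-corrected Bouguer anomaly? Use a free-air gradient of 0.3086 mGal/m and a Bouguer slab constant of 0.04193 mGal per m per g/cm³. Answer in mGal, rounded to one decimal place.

-52.7

Drift-corrected reading = 978816.27 − (0.354) = 978815.916 mGal
Free-air correction = 0.3086 × 59.2 = 18.27 mGal
Free-air anomaly = 978815.916 − 978881.04 + (18.27) = -46.854 mGal
Bouguer slab correction = 0.04193 × 2.67 × 59.2 = 6.63 mGal
Simple Bouguer anomaly = -46.854 − (6.63) = -53.484 mGal
Complete Bouguer anomaly = -53.484 + 0.78 = -52.704 mGal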